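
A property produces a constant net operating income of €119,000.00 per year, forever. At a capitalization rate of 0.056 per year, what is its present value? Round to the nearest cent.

€2125000.00

Level perpetuity: PV = C / r = €119,000.00 / 0.056 = €2,125,000.00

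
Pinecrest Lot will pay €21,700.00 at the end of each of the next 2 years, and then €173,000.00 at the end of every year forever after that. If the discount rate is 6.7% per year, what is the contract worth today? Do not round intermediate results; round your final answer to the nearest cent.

PV of 2-year annuity: €21,700.00 × [1 − (1+0.067)^−2] / 0.067 = 39397.74561
Perpetuity value at year 2: €173,000.00 / 0.067 = 2582089.55224
PV of perpetuity: 2582089.55224 / (1+0.067)^2 = 2267996.92596
Total PV = 39397.74561 + 2267996.92596 = 2307394.67157

€2307394.67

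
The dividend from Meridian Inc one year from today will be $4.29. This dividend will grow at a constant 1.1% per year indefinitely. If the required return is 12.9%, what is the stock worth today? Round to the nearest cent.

Growing perpetuity: P = D₁ / (r − g) = $4.2900 / (0.129 − 0.011) = $36.36

$36.36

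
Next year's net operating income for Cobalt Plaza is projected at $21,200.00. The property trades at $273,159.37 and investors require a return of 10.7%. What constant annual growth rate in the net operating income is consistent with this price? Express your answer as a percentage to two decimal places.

2.94%

P = D₁/(r−g) ⇒ g = r − D₁/P = 0.107 − $21,200.00/$273,159.37 = 0.029390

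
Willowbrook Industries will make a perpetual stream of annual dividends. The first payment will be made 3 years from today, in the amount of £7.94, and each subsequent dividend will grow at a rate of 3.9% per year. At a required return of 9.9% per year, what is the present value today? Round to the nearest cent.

£109.57

Value at end of year 2: C₁ / (r − g) = £7.94 / (0.099 − 0.039) = £132.3333
Discount to today: PV = £132.3333 / (1 + 0.099)^2 = £132.3333 / 1.207801 = £109.57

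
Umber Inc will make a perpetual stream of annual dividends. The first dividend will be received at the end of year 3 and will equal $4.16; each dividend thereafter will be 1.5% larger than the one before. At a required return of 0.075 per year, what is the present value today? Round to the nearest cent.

Value at end of year 2: C₁ / (r − g) = $4.16 / (0.075 − 0.015) = $69.3333
Discount to today: PV = $69.3333 / (1 + 0.075)^2 = $69.3333 / 1.155625 = $60.00

$60.00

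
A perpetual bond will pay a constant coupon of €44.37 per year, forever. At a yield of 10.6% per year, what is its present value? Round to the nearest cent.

Level perpetuity: PV = C / r = €44.37 / 0.106 = €418.58

€418.58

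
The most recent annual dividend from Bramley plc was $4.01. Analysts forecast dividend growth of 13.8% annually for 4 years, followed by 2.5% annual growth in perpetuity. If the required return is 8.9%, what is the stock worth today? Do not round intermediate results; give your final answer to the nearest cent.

D_1 = 4.56338
D_2 = 5.19313
D_3 = 5.90978
D_4 = 6.72533
Terminal value at year 4: TV = D_4×(1+g_2)/(r−g_2) = 6.89346/0.064 = 107.71032
P_0 = D_1/(1+r)^1 + D_2/(1+r)^2 + D_3/(1+r)^3 + D_4/(1+r)^4 + TV/(1+r)^4
    = 4.19043 + 4.37898 + 4.57602 + 4.78192 + 76.58537 = 94.51271

$94.51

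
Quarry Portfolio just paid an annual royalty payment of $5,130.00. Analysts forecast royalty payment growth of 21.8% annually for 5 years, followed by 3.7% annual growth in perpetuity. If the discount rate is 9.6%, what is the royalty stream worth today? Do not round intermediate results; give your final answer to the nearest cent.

$188434.59

D_1 = 6248.34000
D_2 = 7610.47812
D_3 = 9269.56235
D_4 = 11290.32694
D_5 = 13751.61822
Terminal value at year 5: TV = D_5×(1+g_2)/(r−g_2) = 14260.42809/0.059 = 241702.17102
P_0 = D_1/(1+r)^1 + D_2/(1+r)^2 + D_3/(1+r)^3 + D_4/(1+r)^4 + D_5/(1+r)^5 + TV/(1+r)^5
    = 5701.04015 + 6335.64498 + 7040.89013 + 7824.63885 + 8695.62967 + 152836.74527 = 188434.58905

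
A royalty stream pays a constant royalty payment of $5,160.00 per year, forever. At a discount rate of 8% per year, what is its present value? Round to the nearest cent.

$64500.00

Level perpetuity: PV = C / r = $5,160.00 / 0.08 = $64,500.00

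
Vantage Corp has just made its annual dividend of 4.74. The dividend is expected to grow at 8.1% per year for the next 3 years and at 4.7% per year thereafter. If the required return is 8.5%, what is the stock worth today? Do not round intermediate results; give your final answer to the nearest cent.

143.28

D_1 = 5.12394
D_2 = 5.53898
D_3 = 5.98764
Terminal value at year 3: TV = D_3×(1+g_2)/(r−g_2) = 6.26906/0.038 = 164.97514
P_0 = D_1/(1+r)^1 + D_2/(1+r)^2 + D_3/(1+r)^3 + TV/(1+r)^3
    = 4.72253 + 4.70512 + 4.68777 + 129.16037 = 143.27578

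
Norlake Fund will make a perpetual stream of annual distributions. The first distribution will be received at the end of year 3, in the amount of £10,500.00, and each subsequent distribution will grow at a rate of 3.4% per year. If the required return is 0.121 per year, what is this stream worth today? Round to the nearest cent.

Value at end of year 2: C₁ / (r − g) = £10,500.00 / (0.121 − 0.034) = £120,689.6552
Discount to today: PV = £120,689.6552 / (1 + 0.121)^2 = £120,689.6552 / 1.256641 = £96,041.47

£96041.47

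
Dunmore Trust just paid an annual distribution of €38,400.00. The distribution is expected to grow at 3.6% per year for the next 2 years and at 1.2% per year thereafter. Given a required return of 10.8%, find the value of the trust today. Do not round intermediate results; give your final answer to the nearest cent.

€423376.17

D_1 = 39782.40000
D_2 = 41214.56640
Terminal value at year 2: TV = D_2×(1+g_2)/(r−g_2) = 41709.14120/0.096 = 434470.22080
P_0 = D_1/(1+r)^1 + D_2/(1+r)^2 + TV/(1+r)^2
    = 35904.69314 + 33571.53619 + 353899.94396 = 423376.17329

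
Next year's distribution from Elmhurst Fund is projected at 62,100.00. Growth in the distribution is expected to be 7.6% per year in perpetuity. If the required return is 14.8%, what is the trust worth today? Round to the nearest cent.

Growing perpetuity: P = D₁ / (r − g) = 62,100.0000 / (0.148 − 0.076) = 862,500.00

862500.00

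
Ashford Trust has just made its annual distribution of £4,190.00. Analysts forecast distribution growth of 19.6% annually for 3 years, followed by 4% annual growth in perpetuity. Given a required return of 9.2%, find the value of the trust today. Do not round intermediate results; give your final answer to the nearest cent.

£125215.44

D_1 = 5011.24000
D_2 = 5993.44304
D_3 = 7168.15788
Terminal value at year 3: TV = D_3×(1+g_2)/(r−g_2) = 7454.88419/0.052 = 143363.15752
P_0 = D_1/(1+r)^1 + D_2/(1+r)^2 + D_3/(1+r)^3 + TV/(1+r)^3
    = 4589.04762 + 5026.09977 + 5504.77594 + 110095.51884 = 125215.44218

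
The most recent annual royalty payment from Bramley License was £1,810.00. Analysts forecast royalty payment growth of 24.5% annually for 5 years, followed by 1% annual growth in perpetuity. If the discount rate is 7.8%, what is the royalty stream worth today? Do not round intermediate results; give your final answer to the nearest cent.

£69470.88

D_1 = 2253.45000
D_2 = 2805.54525
D_3 = 3492.90384
D_4 = 4348.66528
D_5 = 5414.08827
Terminal value at year 5: TV = D_5×(1+g_2)/(r−g_2) = 5468.22915/0.068 = 80415.13458
P_0 = D_1/(1+r)^1 + D_2/(1+r)^2 + D_3/(1+r)^3 + D_4/(1+r)^4 + D_5/(1+r)^5 + TV/(1+r)^5
    = 2090.39889 + 2414.23619 + 2788.24124 + 3220.18585 + 3719.04581 + 55238.76863 = 69470.87661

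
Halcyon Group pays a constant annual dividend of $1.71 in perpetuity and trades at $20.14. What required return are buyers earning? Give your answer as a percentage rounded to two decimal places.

8.49%

P = C/r ⇒ r = C/P = $1.71/$20.14 = 0.084906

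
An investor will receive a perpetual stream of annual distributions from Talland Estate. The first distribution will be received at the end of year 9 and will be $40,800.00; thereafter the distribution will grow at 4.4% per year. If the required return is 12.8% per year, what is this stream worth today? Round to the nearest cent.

Value at end of year 8: C₁ / (r − g) = $40,800.00 / (0.128 − 0.044) = $485,714.2857
Discount to today: PV = $485,714.2857 / (1 + 0.128)^8 = $485,714.2857 / 2.621035 = $185,313.94

$185313.94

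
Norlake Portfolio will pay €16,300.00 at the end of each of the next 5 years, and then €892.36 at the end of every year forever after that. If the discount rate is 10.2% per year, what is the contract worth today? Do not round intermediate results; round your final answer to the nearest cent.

€66858.50

PV of 5-year annuity: €16,300.00 × [1 − (1+0.102)^−5] / 0.102 = 61475.41115
Perpetuity value at year 5: €892.36 / 0.102 = 8748.62745
PV of perpetuity: 8748.62745 / (1+0.102)^5 = 5383.09384
Total PV = 61475.41115 + 5383.09384 = 66858.50499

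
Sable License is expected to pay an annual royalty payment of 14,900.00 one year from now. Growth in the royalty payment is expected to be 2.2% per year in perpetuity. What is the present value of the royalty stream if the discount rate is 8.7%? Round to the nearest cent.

229230.77

Growing perpetuity: P = D₁ / (r − g) = 14,900.0000 / (0.087 − 0.022) = 229,230.77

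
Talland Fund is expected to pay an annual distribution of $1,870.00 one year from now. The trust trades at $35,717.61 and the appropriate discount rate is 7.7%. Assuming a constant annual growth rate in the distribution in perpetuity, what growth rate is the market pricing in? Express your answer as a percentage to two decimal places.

2.46%

P = D₁/(r−g) ⇒ g = r − D₁/P = 0.077 − $1,870.00/$35,717.61 = 0.024645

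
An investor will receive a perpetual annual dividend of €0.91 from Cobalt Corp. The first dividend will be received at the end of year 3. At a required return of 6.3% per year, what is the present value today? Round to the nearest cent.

Value at end of year 2: C / r = €0.91 / 0.063 = €14.4444
Discount to today: PV = €14.4444 / (1 + 0.063)^2 = €14.4444 / 1.129969 = €12.78

€12.78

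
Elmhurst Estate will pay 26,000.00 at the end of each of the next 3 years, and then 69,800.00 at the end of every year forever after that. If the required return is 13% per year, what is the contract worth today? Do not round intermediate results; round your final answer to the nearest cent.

433504.59

PV of 3-year annuity: 26,000.00 × [1 − (1+0.13)^−3] / 0.13 = 61389.96754
Perpetuity value at year 3: 69,800.00 / 0.13 = 536923.07692
PV of perpetuity: 536923.07692 / (1+0.13)^3 = 372114.62559
Total PV = 61389.96754 + 372114.62559 = 433504.59314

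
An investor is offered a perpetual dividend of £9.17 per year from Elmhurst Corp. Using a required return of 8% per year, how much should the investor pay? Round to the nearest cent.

Level perpetuity: PV = C / r = £9.17 / 0.08 = £114.63

£114.63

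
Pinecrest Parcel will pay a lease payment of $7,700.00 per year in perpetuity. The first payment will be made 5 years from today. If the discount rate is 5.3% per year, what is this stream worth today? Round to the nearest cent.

$118168.40

Value at end of year 4: C / r = $7,700.00 / 0.053 = $145,283.0189
Discount to today: PV = $145,283.0189 / (1 + 0.053)^4 = $145,283.0189 / 1.229457 = $118,168.40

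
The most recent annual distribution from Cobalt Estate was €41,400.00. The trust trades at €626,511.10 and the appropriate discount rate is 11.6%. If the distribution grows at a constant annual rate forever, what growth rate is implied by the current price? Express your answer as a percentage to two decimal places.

P = D₀(1+g)/(r−g) ⇒ P(r−g) = D₀(1+g) ⇒ g(P+D₀) = P·r − D₀
g = (P·r − D₀)/(P + D₀) = (€626,511.10×0.116 − €41,400.00) / (€626,511.10 + €41,400.00) = 0.046826

4.68%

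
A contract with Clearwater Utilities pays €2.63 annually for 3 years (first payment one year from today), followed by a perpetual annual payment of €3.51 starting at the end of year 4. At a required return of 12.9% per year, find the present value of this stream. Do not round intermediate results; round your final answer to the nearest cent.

€25.13

PV of 3-year annuity: €2.63 × [1 − (1+0.129)^−3] / 0.129 = 6.22039
Perpetuity value at year 3: €3.51 / 0.129 = 27.20930
PV of perpetuity: 27.20930 / (1+0.129)^3 = 18.90756
Total PV = 6.22039 + 18.90756 = 25.12795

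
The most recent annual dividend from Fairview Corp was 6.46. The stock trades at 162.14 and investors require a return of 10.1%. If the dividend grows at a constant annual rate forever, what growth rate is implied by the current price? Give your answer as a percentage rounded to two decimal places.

5.88%

P = D₀(1+g)/(r−g) ⇒ P(r−g) = D₀(1+g) ⇒ g(P+D₀) = P·r − D₀
g = (P·r − D₀)/(P + D₀) = (162.14×0.101 − 6.46) / (162.14 + 6.46) = 0.058815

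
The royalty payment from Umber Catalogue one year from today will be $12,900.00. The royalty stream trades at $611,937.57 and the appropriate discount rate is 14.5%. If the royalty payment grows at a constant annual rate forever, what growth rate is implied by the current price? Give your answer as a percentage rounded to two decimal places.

12.39%

P = D₁/(r−g) ⇒ g = r − D₁/P = 0.145 − $12,900.00/$611,937.57 = 0.123919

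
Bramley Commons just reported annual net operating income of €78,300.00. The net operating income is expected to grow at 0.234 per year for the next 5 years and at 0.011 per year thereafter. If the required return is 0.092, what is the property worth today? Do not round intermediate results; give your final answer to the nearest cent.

D_1 = 96622.20000
D_2 = 119231.79480
D_3 = 147132.03478
D_4 = 181560.93092
D_5 = 224046.18876
Terminal value at year 5: TV = D_5×(1+g_2)/(r−g_2) = 226510.69683/0.081 = 2796428.35598
P_0 = D_1/(1+r)^1 + D_2/(1+r)^2 + D_3/(1+r)^3 + D_4/(1+r)^4 + D_5/(1+r)^5 + TV/(1+r)^5
    = 88481.86813 + 99987.75208 + 112989.82241 + 127682.63814 + 144286.05812 + 1800903.76248 = 2374331.90137

€2374331.90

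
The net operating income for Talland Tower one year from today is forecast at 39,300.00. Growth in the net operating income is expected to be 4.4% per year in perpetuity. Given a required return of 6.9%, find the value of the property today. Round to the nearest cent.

1572000.00

Growing perpetuity: P = D₁ / (r − g) = 39,300.0000 / (0.069 − 0.044) = 1,572,000.00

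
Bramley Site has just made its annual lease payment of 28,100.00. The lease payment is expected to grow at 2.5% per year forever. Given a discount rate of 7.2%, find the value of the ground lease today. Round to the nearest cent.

612819.15

D₁ = D₀ × (1 + g) = 28,100.00 × 1.025 = 28,802.5000
Growing perpetuity: P = D₁ / (r − g) = 28,802.5000 / (0.072 − 0.025) = 612,819.15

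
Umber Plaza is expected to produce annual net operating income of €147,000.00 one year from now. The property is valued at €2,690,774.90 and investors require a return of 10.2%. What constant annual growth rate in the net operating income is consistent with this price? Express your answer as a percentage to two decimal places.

P = D₁/(r−g) ⇒ g = r − D₁/P = 0.102 − €147,000.00/€2,690,774.90 = 0.047369

4.74%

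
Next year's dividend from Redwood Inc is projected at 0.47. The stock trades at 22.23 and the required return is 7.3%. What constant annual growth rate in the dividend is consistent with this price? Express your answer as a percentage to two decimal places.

P = D₁/(r−g) ⇒ g = r − D₁/P = 0.073 − 0.47/22.23 = 0.051857

5.19%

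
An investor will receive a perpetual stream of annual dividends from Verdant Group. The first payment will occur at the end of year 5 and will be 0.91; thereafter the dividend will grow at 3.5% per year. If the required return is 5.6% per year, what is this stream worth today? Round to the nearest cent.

34.85

Value at end of year 4: C₁ / (r − g) = 0.91 / (0.056 − 0.035) = 43.3333
Discount to today: PV = 43.3333 / (1 + 0.056)^4 = 43.3333 / 1.243528 = 34.85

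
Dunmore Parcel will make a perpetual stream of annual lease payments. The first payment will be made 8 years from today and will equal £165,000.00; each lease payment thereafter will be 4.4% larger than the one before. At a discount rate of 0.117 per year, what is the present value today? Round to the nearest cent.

Value at end of year 7: C₁ / (r − g) = £165,000.00 / (0.117 − 0.044) = £2,260,273.9726
Discount to today: PV = £2,260,273.9726 / (1 + 0.117)^7 = £2,260,273.9726 / 2.169563 = £1,041,810.84

£1041810.84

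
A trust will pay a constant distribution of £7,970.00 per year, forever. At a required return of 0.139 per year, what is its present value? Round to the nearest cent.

£57338.13

Level perpetuity: PV = C / r = £7,970.00 / 0.139 = £57,338.13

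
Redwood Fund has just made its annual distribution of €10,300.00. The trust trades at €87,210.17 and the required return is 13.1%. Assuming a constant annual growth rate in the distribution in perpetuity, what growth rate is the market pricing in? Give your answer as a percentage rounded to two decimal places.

P = D₀(1+g)/(r−g) ⇒ P(r−g) = D₀(1+g) ⇒ g(P+D₀) = P·r − D₀
g = (P·r − D₀)/(P + D₀) = (€87,210.17×0.131 − €10,300.00) / (€87,210.17 + €10,300.00) = 0.011532

1.15%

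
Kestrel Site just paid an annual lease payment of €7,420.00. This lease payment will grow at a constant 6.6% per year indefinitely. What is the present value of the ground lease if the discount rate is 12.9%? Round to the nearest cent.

D₁ = D₀ × (1 + g) = €7,420.00 × 1.066 = €7,909.7200
Growing perpetuity: P = D₁ / (r − g) = €7,909.7200 / (0.129 − 0.066) = €125,551.11

€125551.11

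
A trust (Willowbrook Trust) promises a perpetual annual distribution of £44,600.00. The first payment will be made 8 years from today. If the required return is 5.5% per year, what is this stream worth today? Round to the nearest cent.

Value at end of year 7: C / r = £44,600.00 / 0.055 = £810,909.0909
Discount to today: PV = £810,909.0909 / (1 + 0.055)^7 = £810,909.0909 / 1.454679 = £557,448.76

£557448.76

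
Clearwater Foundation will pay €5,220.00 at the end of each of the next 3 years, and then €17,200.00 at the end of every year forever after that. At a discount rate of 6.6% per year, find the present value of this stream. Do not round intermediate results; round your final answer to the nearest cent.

€228935.57

PV of 3-year annuity: €5,220.00 × [1 − (1+0.066)^−3] / 0.066 = 13799.66358
Perpetuity value at year 3: €17,200.00 / 0.066 = 260606.06061
PV of perpetuity: 260606.06061 / (1+0.066)^3 = 215135.90475
Total PV = 13799.66358 + 215135.90475 = 228935.56833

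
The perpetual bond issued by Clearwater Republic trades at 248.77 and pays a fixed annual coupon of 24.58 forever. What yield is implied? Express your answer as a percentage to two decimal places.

9.88%

P = C/r ⇒ r = C/P = 24.58/248.77 = 0.098806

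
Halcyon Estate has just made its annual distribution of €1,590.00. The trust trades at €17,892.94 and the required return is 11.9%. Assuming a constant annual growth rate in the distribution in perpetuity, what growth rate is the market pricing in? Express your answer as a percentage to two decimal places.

2.77%

P = D₀(1+g)/(r−g) ⇒ P(r−g) = D₀(1+g) ⇒ g(P+D₀) = P·r − D₀
g = (P·r − D₀)/(P + D₀) = (€17,892.94×0.119 − €1,590.00) / (€17,892.94 + €1,590.00) = 0.027679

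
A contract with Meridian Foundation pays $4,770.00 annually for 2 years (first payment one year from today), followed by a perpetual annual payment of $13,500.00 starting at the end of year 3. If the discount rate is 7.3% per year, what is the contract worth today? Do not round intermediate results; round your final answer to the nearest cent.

$169212.90

PV of 2-year annuity: $4,770.00 × [1 − (1+0.073)^−2] / 0.073 = 8588.51814
Perpetuity value at year 2: $13,500.00 / 0.073 = 184931.50685
PV of perpetuity: 184931.50685 / (1+0.073)^2 = 160624.38004
Total PV = 8588.51814 + 160624.38004 = 169212.89818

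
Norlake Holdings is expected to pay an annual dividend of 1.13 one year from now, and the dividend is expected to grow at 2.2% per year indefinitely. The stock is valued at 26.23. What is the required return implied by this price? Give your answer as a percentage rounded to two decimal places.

P = D₁/(r − g) ⇒ r = D₁/P + g = 1.1300/26.23 + 0.022 = 0.043080 + 0.022 = 0.065080

6.51%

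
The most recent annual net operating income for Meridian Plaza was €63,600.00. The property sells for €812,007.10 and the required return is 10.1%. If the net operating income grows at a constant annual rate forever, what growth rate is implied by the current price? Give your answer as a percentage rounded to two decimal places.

P = D₀(1+g)/(r−g) ⇒ P(r−g) = D₀(1+g) ⇒ g(P+D₀) = P·r − D₀
g = (P·r − D₀)/(P + D₀) = (€812,007.10×0.101 − €63,600.00) / (€812,007.10 + €63,600.00) = 0.021029

2.10%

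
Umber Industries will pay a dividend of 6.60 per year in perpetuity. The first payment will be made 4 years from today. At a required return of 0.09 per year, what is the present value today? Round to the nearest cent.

56.63

Value at end of year 3: C / r = 6.60 / 0.09 = 73.3333
Discount to today: PV = 73.3333 / (1 + 0.09)^3 = 73.3333 / 1.295029 = 56.63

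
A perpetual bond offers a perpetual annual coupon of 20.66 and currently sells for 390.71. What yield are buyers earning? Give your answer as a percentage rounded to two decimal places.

5.29%

P = C/r ⇒ r = C/P = 20.66/390.71 = 0.052878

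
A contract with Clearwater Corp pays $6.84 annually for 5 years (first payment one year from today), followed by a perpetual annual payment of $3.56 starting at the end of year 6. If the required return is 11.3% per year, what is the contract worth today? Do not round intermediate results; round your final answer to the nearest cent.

PV of 5-year annuity: $6.84 × [1 − (1+0.113)^−5] / 0.113 = 25.09031
Perpetuity value at year 5: $3.56 / 0.113 = 31.50442
PV of perpetuity: 31.50442 / (1+0.113)^5 = 18.44573
Total PV = 25.09031 + 18.44573 = 43.53604

$43.54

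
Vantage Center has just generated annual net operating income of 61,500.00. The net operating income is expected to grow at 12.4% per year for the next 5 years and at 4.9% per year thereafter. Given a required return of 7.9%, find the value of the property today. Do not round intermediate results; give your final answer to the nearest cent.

D_1 = 69126.00000
D_2 = 77697.62400
D_3 = 87332.12938
D_4 = 98161.31342
D_5 = 110333.31628
Terminal value at year 5: TV = D_5×(1+g_2)/(r−g_2) = 115739.64878/0.03 = 3857988.29268
P_0 = D_1/(1+r)^1 + D_2/(1+r)^2 + D_3/(1+r)^3 + D_4/(1+r)^4 + D_5/(1+r)^5 + TV/(1+r)^5
    = 64064.87488 + 66736.71860 + 69519.99231 + 72419.34324 + 75439.61243 + 2637871.78114 = 2986052.32261

2986052.32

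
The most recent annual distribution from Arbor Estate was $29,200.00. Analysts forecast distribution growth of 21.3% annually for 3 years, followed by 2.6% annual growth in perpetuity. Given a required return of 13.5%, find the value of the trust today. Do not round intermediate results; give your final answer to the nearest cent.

D_1 = 35419.60000
D_2 = 42963.97480
D_3 = 52115.30143
Terminal value at year 3: TV = D_3×(1+g_2)/(r−g_2) = 53470.29927/0.109 = 490553.20431
P_0 = D_1/(1+r)^1 + D_2/(1+r)^2 + D_3/(1+r)^3 + TV/(1+r)^3
    = 31206.69604 + 33351.29717 + 35643.28059 + 335504.64115 = 435705.91495

$435705.91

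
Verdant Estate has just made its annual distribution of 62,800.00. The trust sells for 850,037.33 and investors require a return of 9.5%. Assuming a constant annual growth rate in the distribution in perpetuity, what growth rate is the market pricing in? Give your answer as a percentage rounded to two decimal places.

P = D₀(1+g)/(r−g) ⇒ P(r−g) = D₀(1+g) ⇒ g(P+D₀) = P·r − D₀
g = (P·r − D₀)/(P + D₀) = (850,037.33×0.095 − 62,800.00) / (850,037.33 + 62,800.00) = 0.019668

1.97%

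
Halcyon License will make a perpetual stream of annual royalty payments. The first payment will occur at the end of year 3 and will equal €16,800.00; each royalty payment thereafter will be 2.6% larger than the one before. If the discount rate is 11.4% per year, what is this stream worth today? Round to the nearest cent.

Value at end of year 2: C₁ / (r − g) = €16,800.00 / (0.114 − 0.026) = €190,909.0909
Discount to today: PV = €190,909.0909 / (1 + 0.114)^2 = €190,909.0909 / 1.240996 = €153,835.38

€153835.38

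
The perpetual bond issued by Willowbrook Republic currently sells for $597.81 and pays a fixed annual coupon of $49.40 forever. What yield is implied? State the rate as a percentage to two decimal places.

P = C/r ⇒ r = C/P = $49.40/$597.81 = 0.082635

8.26%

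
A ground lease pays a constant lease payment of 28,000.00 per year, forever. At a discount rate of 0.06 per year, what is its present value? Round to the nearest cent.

466666.67

Level perpetuity: PV = C / r = 28,000.00 / 0.06 = 466,666.67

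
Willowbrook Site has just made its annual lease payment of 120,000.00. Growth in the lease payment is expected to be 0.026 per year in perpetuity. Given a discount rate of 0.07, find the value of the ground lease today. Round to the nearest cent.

2798181.82

D₁ = D₀ × (1 + g) = 120,000.00 × 1.026 = 123,120.0000
Growing perpetuity: P = D₁ / (r − g) = 123,120.0000 / (0.07 − 0.026) = 2,798,181.82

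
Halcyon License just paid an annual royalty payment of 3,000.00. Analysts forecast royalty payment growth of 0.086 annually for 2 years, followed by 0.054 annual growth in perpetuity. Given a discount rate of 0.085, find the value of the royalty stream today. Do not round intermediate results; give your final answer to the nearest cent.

108196.40

D_1 = 3258.00000
D_2 = 3538.18800
Terminal value at year 2: TV = D_2×(1+g_2)/(r−g_2) = 3729.25015/0.031 = 120298.39200
P_0 = D_1/(1+r)^1 + D_2/(1+r)^2 + TV/(1+r)^2
    = 3002.76498 + 3005.53250 + 102188.10508 = 108196.40256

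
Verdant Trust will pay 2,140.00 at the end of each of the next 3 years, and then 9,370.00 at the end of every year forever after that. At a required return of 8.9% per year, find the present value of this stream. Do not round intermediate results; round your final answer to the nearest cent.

86946.97

PV of 3-year annuity: 2,140.00 × [1 − (1+0.089)^−3] / 0.089 = 5426.63938
Perpetuity value at year 3: 9,370.00 / 0.089 = 105280.89888
PV of perpetuity: 105280.89888 / (1+0.089)^3 = 81520.33299
Total PV = 5426.63938 + 81520.33299 = 86946.97237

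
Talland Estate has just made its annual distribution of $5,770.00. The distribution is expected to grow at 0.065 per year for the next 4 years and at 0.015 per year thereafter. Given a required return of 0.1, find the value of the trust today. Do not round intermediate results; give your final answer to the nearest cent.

D_1 = 6145.05000
D_2 = 6544.47825
D_3 = 6969.86934
D_4 = 7422.91084
Terminal value at year 4: TV = D_4×(1+g_2)/(r−g_2) = 7534.25451/0.085 = 88638.28830
P_0 = D_1/(1+r)^1 + D_2/(1+r)^2 + D_3/(1+r)^3 + D_4/(1+r)^4 + TV/(1+r)^4
    = 5586.40909 + 5408.65971 + 5236.56599 + 5069.94798 + 60541.14357 = 81842.72635

$81842.73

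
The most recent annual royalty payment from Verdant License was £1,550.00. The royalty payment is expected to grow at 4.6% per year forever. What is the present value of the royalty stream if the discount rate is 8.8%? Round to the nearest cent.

£38602.38

D₁ = D₀ × (1 + g) = £1,550.00 × 1.046 = £1,621.3000
Growing perpetuity: P = D₁ / (r − g) = £1,621.3000 / (0.088 − 0.046) = £38,602.38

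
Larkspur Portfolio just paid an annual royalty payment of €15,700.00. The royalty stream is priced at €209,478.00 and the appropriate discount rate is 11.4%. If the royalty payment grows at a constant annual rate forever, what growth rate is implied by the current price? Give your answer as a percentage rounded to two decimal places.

P = D₀(1+g)/(r−g) ⇒ P(r−g) = D₀(1+g) ⇒ g(P+D₀) = P·r − D₀
g = (P·r − D₀)/(P + D₀) = (€209,478.00×0.114 − €15,700.00) / (€209,478.00 + €15,700.00) = 0.036329

3.63%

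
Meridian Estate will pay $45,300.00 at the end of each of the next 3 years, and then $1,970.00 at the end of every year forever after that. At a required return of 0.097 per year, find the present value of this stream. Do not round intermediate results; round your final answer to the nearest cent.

$128636.24

PV of 3-year annuity: $45,300.00 × [1 − (1+0.097)^−3] / 0.097 = 113252.05261
Perpetuity value at year 3: $1,970.00 / 0.097 = 20309.27835
PV of perpetuity: 20309.27835 / (1+0.097)^3 = 15384.18909
Total PV = 113252.05261 + 15384.18909 = 128636.24170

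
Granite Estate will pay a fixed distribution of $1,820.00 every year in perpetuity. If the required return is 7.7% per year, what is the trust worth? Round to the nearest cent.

$23636.36

Level perpetuity: PV = C / r = $1,820.00 / 0.077 = $23,636.36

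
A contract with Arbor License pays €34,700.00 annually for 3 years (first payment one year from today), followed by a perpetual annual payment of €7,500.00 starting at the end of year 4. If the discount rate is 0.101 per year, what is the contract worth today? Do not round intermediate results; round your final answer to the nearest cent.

PV of 3-year annuity: €34,700.00 × [1 − (1+0.101)^−3] / 0.101 = 86142.06960
Perpetuity value at year 3: €7,500.00 / 0.101 = 74257.42574
PV of perpetuity: 74257.42574 / (1+0.101)^3 = 55638.82280
Total PV = 86142.06960 + 55638.82280 = 141780.89240

€141780.89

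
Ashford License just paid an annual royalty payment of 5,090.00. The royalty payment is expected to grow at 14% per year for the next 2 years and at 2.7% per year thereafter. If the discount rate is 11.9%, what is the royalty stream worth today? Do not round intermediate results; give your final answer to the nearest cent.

69440.91

D_1 = 5802.60000
D_2 = 6614.96400
Terminal value at year 2: TV = D_2×(1+g_2)/(r−g_2) = 6793.56803/0.092 = 73843.13074
P_0 = D_1/(1+r)^1 + D_2/(1+r)^2 + TV/(1+r)^2
    = 5185.52279 + 5282.83823 + 58972.55284 = 69440.91386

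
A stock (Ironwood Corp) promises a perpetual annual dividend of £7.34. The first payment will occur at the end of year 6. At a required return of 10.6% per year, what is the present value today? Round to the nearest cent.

Value at end of year 5: C / r = £7.34 / 0.106 = £69.2453
Discount to today: PV = £69.2453 / (1 + 0.106)^5 = £69.2453 / 1.654915 = £41.84

£41.84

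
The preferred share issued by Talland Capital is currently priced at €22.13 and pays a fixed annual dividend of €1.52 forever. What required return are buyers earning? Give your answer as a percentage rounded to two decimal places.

P = C/r ⇒ r = C/P = €1.52/€22.13 = 0.068685

6.87%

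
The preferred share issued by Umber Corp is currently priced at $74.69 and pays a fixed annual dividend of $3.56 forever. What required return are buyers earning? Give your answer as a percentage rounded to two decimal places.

P = C/r ⇒ r = C/P = $3.56/$74.69 = 0.047664

4.77%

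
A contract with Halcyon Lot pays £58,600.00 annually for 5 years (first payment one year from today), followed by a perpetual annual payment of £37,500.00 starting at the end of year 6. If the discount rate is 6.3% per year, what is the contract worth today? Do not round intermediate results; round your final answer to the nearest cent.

PV of 5-year annuity: £58,600.00 × [1 − (1+0.063)^−5] / 0.063 = 244842.93122
Perpetuity value at year 5: £37,500.00 / 0.063 = 595238.09524
PV of perpetuity: 595238.09524 / (1+0.063)^5 = 438555.33209
Total PV = 244842.93122 + 438555.33209 = 683398.26331

£683398.26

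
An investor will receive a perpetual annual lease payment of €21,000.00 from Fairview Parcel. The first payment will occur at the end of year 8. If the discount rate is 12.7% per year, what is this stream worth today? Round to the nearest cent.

Value at end of year 7: C / r = €21,000.00 / 0.127 = €165,354.3307
Discount to today: PV = €165,354.3307 / (1 + 0.127)^7 = €165,354.3307 / 2.309231 = €71,605.79

€71605.79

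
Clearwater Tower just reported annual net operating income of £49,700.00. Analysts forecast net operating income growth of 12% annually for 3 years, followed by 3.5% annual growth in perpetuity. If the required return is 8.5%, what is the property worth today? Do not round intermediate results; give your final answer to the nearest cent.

£1290524.37

D_1 = 55664.00000
D_2 = 62343.68000
D_3 = 69824.92160
Terminal value at year 3: TV = D_3×(1+g_2)/(r−g_2) = 72268.79386/0.05 = 1445375.87712
P_0 = D_1/(1+r)^1 + D_2/(1+r)^2 + D_3/(1+r)^3 + TV/(1+r)^3
    = 51303.22581 + 52958.16857 + 54666.49659 + 1131596.47947 = 1290524.37045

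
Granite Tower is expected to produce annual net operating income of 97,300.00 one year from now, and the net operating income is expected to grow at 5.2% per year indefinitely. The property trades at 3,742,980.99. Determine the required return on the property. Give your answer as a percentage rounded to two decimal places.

P = D₁/(r − g) ⇒ r = D₁/P + g = 97,300.0000/3,742,980.99 + 0.052 = 0.025995 + 0.052 = 0.077995

7.80%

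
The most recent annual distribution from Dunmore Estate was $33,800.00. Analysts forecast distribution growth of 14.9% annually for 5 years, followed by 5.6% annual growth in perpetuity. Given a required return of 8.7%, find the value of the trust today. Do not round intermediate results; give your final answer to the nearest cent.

$1719610.89

D_1 = 38836.20000
D_2 = 44622.79380
D_3 = 51271.59008
D_4 = 58911.05700
D_5 = 67688.80449
Terminal value at year 5: TV = D_5×(1+g_2)/(r−g_2) = 71479.37754/0.031 = 2305786.37231
P_0 = D_1/(1+r)^1 + D_2/(1+r)^2 + D_3/(1+r)^3 + D_4/(1+r)^4 + D_5/(1+r)^5 + TV/(1+r)^5
    = 35727.87489 + 37765.71135 + 39919.78137 + 42196.71462 + 44603.51895 + 1519397.29067 = 1719610.89184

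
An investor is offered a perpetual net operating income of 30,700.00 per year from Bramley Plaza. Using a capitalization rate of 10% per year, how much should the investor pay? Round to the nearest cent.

307000.00

Level perpetuity: PV = C / r = 30,700.00 / 0.1 = 307,000.00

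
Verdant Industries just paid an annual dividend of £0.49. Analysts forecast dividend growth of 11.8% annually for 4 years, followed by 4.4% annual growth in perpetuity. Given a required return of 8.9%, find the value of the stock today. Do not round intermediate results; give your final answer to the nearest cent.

D_1 = 0.54782
D_2 = 0.61246
D_3 = 0.68473
D_4 = 0.76553
Terminal value at year 4: TV = D_4×(1+g_2)/(r−g_2) = 0.79922/0.045 = 17.76034
P_0 = D_1/(1+r)^1 + D_2/(1+r)^2 + D_3/(1+r)^3 + D_4/(1+r)^4 + TV/(1+r)^4
    = 0.50305 + 0.51644 + 0.53020 + 0.54432 + 12.62815 = 14.72216

£14.72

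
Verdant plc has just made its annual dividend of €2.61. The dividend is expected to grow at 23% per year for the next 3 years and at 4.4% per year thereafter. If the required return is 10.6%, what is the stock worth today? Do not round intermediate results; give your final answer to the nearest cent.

D_1 = 3.21030
D_2 = 3.94867
D_3 = 4.85686
Terminal value at year 3: TV = D_3×(1+g_2)/(r−g_2) = 5.07056/0.062 = 81.78330
P_0 = D_1/(1+r)^1 + D_2/(1+r)^2 + D_3/(1+r)^3 + TV/(1+r)^3
    = 2.90262 + 3.22805 + 3.58997 + 60.45041 = 70.17105

€70.17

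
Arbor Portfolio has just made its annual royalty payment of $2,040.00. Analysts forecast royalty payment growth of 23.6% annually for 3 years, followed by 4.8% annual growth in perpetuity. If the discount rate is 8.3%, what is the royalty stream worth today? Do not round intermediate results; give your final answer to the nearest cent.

D_1 = 2521.44000
D_2 = 3116.49984
D_3 = 3851.99380
Terminal value at year 3: TV = D_3×(1+g_2)/(r−g_2) = 4036.88950/0.035 = 115339.70014
P_0 = D_1/(1+r)^1 + D_2/(1+r)^2 + D_3/(1+r)^3 + TV/(1+r)^3
    = 2328.19945 + 2657.11405 + 3032.49581 + 90801.58889 = 98819.39820

$98819.40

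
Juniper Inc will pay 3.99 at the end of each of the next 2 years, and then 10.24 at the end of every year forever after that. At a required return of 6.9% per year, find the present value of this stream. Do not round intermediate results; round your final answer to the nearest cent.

137.09

PV of 2-year annuity: 3.99 × [1 − (1+0.069)^−2] / 0.069 = 7.22400
Perpetuity value at year 2: 10.24 / 0.069 = 148.40580
PV of perpetuity: 148.40580 / (1+0.069)^2 = 129.86600
Total PV = 7.22400 + 129.86600 = 137.09000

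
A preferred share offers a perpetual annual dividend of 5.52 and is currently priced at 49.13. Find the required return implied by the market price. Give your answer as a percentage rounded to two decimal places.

11.24%

P = C/r ⇒ r = C/P = 5.52/49.13 = 0.112355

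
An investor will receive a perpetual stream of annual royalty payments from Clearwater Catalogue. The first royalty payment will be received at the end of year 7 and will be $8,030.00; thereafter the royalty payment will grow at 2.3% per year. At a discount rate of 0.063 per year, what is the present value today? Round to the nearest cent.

$139141.27

Value at end of year 6: C₁ / (r − g) = $8,030.00 / (0.063 − 0.023) = $200,750.0000
Discount to today: PV = $200,750.0000 / (1 + 0.063)^6 = $200,750.0000 / 1.442778 = $139,141.27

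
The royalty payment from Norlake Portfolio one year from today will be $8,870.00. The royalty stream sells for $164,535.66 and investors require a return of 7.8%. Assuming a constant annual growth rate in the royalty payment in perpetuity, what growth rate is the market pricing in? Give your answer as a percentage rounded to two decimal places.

2.41%

P = D₁/(r−g) ⇒ g = r − D₁/P = 0.078 − $8,870.00/$164,535.66 = 0.024091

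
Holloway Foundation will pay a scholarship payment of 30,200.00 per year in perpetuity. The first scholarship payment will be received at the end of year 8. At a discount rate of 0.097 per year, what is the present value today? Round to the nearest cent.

Value at end of year 7: C / r = 30,200.00 / 0.097 = 311,340.2062
Discount to today: PV = 311,340.2062 / (1 + 0.097)^7 = 311,340.2062 / 1.911817 = 162,850.39

162850.39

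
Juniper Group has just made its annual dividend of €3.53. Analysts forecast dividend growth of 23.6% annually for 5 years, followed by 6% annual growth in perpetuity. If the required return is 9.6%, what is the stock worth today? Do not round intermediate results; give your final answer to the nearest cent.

€215.27

D_1 = 4.36308
D_2 = 5.39277
D_3 = 6.66546
D_4 = 8.23851
D_5 = 10.18280
Terminal value at year 5: TV = D_5×(1+g_2)/(r−g_2) = 10.79376/0.036 = 299.82678
P_0 = D_1/(1+r)^1 + D_2/(1+r)^2 + D_3/(1+r)^3 + D_4/(1+r)^4 + D_5/(1+r)^5 + TV/(1+r)^5
    = 3.98091 + 4.48942 + 5.06289 + 5.70961 + 6.43894 + 189.59097 = 215.27274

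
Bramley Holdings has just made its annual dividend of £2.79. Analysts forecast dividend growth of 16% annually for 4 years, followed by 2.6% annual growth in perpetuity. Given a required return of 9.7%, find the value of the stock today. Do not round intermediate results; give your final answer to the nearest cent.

D_1 = 3.23640
D_2 = 3.75422
D_3 = 4.35490
D_4 = 5.05168
Terminal value at year 4: TV = D_4×(1+g_2)/(r−g_2) = 5.18303/0.071 = 73.00039
P_0 = D_1/(1+r)^1 + D_2/(1+r)^2 + D_3/(1+r)^3 + D_4/(1+r)^4 + TV/(1+r)^4
    = 2.95023 + 3.11966 + 3.29882 + 3.48827 + 50.40791 = 63.26488

£63.26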